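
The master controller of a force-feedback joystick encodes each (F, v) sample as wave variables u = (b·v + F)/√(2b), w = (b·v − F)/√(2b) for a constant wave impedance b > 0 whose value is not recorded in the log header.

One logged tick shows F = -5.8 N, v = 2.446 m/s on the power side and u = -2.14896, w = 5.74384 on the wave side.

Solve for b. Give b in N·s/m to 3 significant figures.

b = 1.08 N·s/m

u + w = 3.59488;  u + w = √(2b)·v, so √(2b) = 3.59488/2.446 = 1.46970.
b = (√(2b))²/2 = 2.16001/2 = 1.08001.
(Check via u − w = 2F/√(2b): u − w = -7.89280, 2F/√(2b) = -7.89278.)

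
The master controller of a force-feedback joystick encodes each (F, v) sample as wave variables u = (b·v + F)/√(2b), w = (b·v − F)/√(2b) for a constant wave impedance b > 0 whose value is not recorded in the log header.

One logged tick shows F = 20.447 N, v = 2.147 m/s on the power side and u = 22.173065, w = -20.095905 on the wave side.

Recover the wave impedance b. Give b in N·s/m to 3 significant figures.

u + w = 2.077160;  u + w = √(2b)·v, so √(2b) = 2.077160/2.147 = 0.967471.
b = (√(2b))²/2 = 0.936000/2 = 0.468000.
(Check via u − w = 2F/√(2b): u − w = 42.268970, 2F/√(2b) = 42.268972.)

b = 0.468 N·s/m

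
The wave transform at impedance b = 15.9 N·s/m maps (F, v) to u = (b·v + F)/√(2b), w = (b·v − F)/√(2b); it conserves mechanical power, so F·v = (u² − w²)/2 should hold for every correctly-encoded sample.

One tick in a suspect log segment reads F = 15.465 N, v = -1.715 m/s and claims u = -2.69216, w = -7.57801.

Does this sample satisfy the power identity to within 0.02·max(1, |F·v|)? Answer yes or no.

no

F·v = 15.465×(-1.715) = -26.52248 W.
(u² − w²)/2 = (7.24773 − 57.42624)/2 = -25.08926 W.
|Δ| = 1.43322;  2% of max(1, |F·v|) = 0.53045.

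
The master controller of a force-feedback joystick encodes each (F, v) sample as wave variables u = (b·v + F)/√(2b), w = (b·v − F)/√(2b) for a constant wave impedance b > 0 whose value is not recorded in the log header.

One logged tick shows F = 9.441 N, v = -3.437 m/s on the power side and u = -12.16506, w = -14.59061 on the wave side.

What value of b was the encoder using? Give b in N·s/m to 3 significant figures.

b = 30.3 N·s/m

u + w = -26.75567;  u + w = √(2b)·v, so √(2b) = -26.75567/(-3.437) = 7.78460.
b = (√(2b))²/2 = 60.60000/2 = 30.30000.
(Check via u − w = 2F/√(2b): u − w = 2.42555, 2F/√(2b) = 2.42556.)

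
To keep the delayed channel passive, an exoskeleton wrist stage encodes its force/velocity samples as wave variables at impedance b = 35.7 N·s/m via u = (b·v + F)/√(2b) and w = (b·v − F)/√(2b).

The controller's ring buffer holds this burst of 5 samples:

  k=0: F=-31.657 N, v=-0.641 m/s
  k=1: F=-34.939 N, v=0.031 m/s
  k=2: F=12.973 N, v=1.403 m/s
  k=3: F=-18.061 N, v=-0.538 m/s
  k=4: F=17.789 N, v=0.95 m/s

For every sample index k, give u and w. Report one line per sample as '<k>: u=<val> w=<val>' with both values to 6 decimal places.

k=0: b·v=35.7×(-0.641)=-22.883700; √(2b)=8.449852; u=(-22.883700+(-31.657))/8.449852=-6.454634, w=(-22.883700−(-31.657))/8.449852=1.038279
k=1: b·v=35.7×0.031=1.106700; √(2b)=8.449852; u=(1.106700+(-34.939))/8.449852=-4.003893, w=(1.106700−(-34.939))/8.449852=4.265838
k=2: b·v=35.7×1.403=50.087100; √(2b)=8.449852; u=(50.087100+12.973)/8.449852=7.462864, w=(50.087100−12.973)/8.449852=4.392278
k=3: b·v=35.7×(-0.538)=-19.206600; √(2b)=8.449852; u=(-19.206600+(-18.061))/8.449852=-4.410444, w=(-19.206600−(-18.061))/8.449852=-0.135576
k=4: b·v=35.7×0.95=33.915000; √(2b)=8.449852; u=(33.915000+17.789)/8.449852=6.118924, w=(33.915000−17.789)/8.449852=1.908436

0: u=-6.454634 w=1.038279
1: u=-4.003893 w=4.265838
2: u=7.462864 w=4.392278
3: u=-4.410444 w=-0.135576
4: u=6.118924 w=1.908436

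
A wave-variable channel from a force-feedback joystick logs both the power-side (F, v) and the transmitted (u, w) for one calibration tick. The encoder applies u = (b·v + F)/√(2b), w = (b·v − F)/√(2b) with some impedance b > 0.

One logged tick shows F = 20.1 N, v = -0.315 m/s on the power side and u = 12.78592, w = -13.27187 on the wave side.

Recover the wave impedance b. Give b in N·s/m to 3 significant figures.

b = 1.19 N·s/m

u + w = -0.4859;  u + w = √(2b)·v, so √(2b) = -0.4859/(-0.315) = 1.5427.
b = (√(2b))²/2 = 2.3799/2 = 1.1900.
(Check via u − w = 2F/√(2b): u − w = 26.0578, 2F/√(2b) = 26.0582.)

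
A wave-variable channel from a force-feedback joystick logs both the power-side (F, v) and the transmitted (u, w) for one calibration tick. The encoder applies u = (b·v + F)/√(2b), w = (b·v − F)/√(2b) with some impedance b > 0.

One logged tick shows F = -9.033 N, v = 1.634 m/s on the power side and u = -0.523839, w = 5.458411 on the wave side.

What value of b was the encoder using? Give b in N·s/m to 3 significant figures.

u + w = 4.934572;  u + w = √(2b)·v, so √(2b) = 4.934572/1.634 = 3.019934.
b = (√(2b))²/2 = 9.120001/2 = 4.560000.
(Check via u − w = 2F/√(2b): u − w = -5.982250, 2F/√(2b) = -5.982250.)

b = 4.56 N·s/m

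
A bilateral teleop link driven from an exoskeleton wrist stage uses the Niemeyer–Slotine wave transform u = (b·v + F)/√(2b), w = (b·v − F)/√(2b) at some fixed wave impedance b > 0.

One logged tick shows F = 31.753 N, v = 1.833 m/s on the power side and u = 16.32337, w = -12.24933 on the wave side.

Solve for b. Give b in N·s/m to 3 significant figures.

u + w = 4.07404;  u + w = √(2b)·v, so √(2b) = 4.07404/1.833 = 2.22261.
b = (√(2b))²/2 = 4.93999/2 = 2.46999.
(Check via u − w = 2F/√(2b): u − w = 28.57270, 2F/√(2b) = 28.57274.)

b = 2.47 N·s/m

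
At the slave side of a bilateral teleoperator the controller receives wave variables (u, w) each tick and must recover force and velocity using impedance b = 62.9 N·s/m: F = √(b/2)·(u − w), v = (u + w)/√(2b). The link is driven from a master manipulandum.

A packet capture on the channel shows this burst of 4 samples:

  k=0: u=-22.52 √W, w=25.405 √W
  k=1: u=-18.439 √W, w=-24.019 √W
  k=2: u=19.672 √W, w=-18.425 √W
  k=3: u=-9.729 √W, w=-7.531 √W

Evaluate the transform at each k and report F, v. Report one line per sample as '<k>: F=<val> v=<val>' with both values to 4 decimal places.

0: F=-268.7648 v=0.2572
1: F=31.2928 v=-3.7855
2: F=213.6491 v=0.1112
3: F=-12.3264 v=-1.5389

k=0: u−w=-47.9250, u+w=2.8850; √(b/2)=5.6080, √(2b)=11.2161; F=5.6080×(-47.925)=-268.7648, v=2.8850/11.2161=0.2572
k=1: u−w=5.5800, u+w=-42.4580; √(b/2)=5.6080, √(2b)=11.2161; F=5.6080×5.58=31.2928, v=-42.4580/11.2161=-3.7855
k=2: u−w=38.0970, u+w=1.2470; √(b/2)=5.6080, √(2b)=11.2161; F=5.6080×38.097=213.6491, v=1.2470/11.2161=0.1112
k=3: u−w=-2.1980, u+w=-17.2600; √(b/2)=5.6080, √(2b)=11.2161; F=5.6080×(-2.198)=-12.3264, v=-17.2600/11.2161=-1.5389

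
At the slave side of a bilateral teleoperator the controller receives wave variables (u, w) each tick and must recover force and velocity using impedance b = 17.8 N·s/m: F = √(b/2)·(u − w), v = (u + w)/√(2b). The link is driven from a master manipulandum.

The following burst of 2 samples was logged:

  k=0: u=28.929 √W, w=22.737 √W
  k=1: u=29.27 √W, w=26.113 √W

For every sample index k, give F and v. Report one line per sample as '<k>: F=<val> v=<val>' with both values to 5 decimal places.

0: F=18.47251 v=8.65924
1: F=9.41824 v=9.28221

k=0: u−w=6.19200, u+w=51.66600; √(b/2)=2.98329, √(2b)=5.96657; F=2.98329×6.192=18.47251, v=51.66600/5.96657=8.65924
k=1: u−w=3.15700, u+w=55.38300; √(b/2)=2.98329, √(2b)=5.96657; F=2.98329×3.157=9.41824, v=55.38300/5.96657=9.28221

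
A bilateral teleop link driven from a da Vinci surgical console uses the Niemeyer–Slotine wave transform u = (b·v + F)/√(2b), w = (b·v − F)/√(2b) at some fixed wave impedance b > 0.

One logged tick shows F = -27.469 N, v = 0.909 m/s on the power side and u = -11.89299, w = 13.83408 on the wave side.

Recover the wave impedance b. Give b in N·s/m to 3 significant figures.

u + w = 1.9411;  u + w = √(2b)·v, so √(2b) = 1.9411/0.909 = 2.1354.
b = (√(2b))²/2 = 4.5600/2 = 2.2800.
(Check via u − w = 2F/√(2b): u − w = -25.7271, 2F/√(2b) = -25.7271.)

b = 2.28 N·s/m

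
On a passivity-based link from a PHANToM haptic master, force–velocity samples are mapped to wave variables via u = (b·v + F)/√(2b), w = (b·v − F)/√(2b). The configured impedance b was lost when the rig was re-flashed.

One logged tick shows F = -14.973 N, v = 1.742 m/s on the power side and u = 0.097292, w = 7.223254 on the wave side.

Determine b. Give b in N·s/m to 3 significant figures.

b = 8.83 N·s/m

u + w = 7.320546;  u + w = √(2b)·v, so √(2b) = 7.320546/1.742 = 4.202380.
b = (√(2b))²/2 = 17.659998/2 = 8.829999.
(Check via u − w = 2F/√(2b): u − w = -7.125962, 2F/√(2b) = -7.125962.)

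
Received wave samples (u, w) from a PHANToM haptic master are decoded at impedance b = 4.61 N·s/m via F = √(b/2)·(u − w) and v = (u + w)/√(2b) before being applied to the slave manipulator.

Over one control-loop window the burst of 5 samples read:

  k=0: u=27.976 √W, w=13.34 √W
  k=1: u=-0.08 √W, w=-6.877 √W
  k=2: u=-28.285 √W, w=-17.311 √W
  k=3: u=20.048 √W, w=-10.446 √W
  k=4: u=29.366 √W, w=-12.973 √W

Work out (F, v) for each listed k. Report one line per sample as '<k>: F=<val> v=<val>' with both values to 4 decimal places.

0: F=22.2207 v=13.6067
1: F=10.3194 v=-2.2912
2: F=-16.6610 v=-15.0162
3: F=46.2967 v=3.1623
4: F=64.2800 v=5.3987

k=0: u−w=14.6360, u+w=41.3160; √(b/2)=1.5182, √(2b)=3.0364; F=1.5182×14.636=22.2207, v=41.3160/3.0364=13.6067
k=1: u−w=6.7970, u+w=-6.9570; √(b/2)=1.5182, √(2b)=3.0364; F=1.5182×6.797=10.3194, v=-6.9570/3.0364=-2.2912
k=2: u−w=-10.9740, u+w=-45.5960; √(b/2)=1.5182, √(2b)=3.0364; F=1.5182×(-10.974)=-16.6610, v=-45.5960/3.0364=-15.0162
k=3: u−w=30.4940, u+w=9.6020; √(b/2)=1.5182, √(2b)=3.0364; F=1.5182×30.494=46.2967, v=9.6020/3.0364=3.1623
k=4: u−w=42.3390, u+w=16.3930; √(b/2)=1.5182, √(2b)=3.0364; F=1.5182×42.339=64.2800, v=16.3930/3.0364=5.3987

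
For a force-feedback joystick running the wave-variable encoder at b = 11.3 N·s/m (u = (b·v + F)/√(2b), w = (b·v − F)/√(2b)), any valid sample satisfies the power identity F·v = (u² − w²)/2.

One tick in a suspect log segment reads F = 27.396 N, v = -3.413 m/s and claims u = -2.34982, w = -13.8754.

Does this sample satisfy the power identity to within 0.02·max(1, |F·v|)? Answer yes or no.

yes

F·v = 27.396×(-3.413) = -93.5025 W.
(u² − w²)/2 = (5.5217 − 192.5267)/2 = -93.5025 W.
|Δ| = 0.0000;  2% of max(1, |F·v|) = 1.8701.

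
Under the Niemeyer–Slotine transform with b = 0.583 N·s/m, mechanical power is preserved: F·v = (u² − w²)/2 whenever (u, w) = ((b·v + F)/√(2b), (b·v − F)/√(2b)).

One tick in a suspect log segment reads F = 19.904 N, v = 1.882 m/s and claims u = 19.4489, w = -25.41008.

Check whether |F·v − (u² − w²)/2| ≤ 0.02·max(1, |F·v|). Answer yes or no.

F·v = 19.904×1.882 = 37.45933 W.
(u² − w²)/2 = (378.25971 − 645.67217)/2 = -133.70623 W.
|Δ| = 171.16556;  2% of max(1, |F·v|) = 0.74919.

no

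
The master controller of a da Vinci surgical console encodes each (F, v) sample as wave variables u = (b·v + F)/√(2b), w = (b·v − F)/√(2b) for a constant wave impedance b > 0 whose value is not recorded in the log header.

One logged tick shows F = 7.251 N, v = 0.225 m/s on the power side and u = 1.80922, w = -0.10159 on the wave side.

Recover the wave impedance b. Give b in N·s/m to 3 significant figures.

u + w = 1.70763;  u + w = √(2b)·v, so √(2b) = 1.70763/0.225 = 7.58947.
b = (√(2b))²/2 = 57.60000/2 = 28.80000.
(Check via u − w = 2F/√(2b): u − w = 1.91081, 2F/√(2b) = 1.91081.)

b = 28.8 N·s/m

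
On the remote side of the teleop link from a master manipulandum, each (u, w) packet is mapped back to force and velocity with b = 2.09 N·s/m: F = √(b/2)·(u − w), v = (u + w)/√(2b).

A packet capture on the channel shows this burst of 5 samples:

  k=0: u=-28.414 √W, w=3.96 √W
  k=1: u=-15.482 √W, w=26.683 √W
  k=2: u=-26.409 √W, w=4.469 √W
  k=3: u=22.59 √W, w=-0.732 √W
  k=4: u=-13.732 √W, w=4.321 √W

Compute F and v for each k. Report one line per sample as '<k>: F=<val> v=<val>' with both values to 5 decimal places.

k=0: u−w=-32.37400, u+w=-24.45400; √(b/2)=1.02225, √(2b)=2.04450; F=1.02225×(-32.374)=-33.09440, v=-24.45400/2.04450=-11.96084
k=1: u−w=-42.16500, u+w=11.20100; √(b/2)=1.02225, √(2b)=2.04450; F=1.02225×(-42.165)=-43.10327, v=11.20100/2.04450=5.47859
k=2: u−w=-30.87800, u+w=-21.94000; √(b/2)=1.02225, √(2b)=2.04450; F=1.02225×(-30.878)=-31.56511, v=-21.94000/2.04450=-10.73120
k=3: u−w=23.32200, u+w=21.85800; √(b/2)=1.02225, √(2b)=2.04450; F=1.02225×23.322=23.84097, v=21.85800/2.04450=10.69110
k=4: u−w=-18.05300, u+w=-9.41100; √(b/2)=1.02225, √(2b)=2.04450; F=1.02225×(-18.053)=-18.45472, v=-9.41100/2.04450=-4.60307

0: F=-33.09440 v=-11.96084
1: F=-43.10327 v=5.47859
2: F=-31.56511 v=-10.73120
3: F=23.84097 v=10.69110
4: F=-18.45472 v=-4.60307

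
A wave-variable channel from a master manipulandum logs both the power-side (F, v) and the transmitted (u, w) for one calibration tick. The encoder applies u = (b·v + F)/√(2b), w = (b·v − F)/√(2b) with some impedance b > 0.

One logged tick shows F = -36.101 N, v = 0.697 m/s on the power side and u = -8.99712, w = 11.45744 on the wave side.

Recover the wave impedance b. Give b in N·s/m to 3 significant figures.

u + w = 2.4603;  u + w = √(2b)·v, so √(2b) = 2.4603/0.697 = 3.5299.
b = (√(2b))²/2 = 12.4600/2 = 6.2300.
(Check via u − w = 2F/√(2b): u − w = -20.4546, 2F/√(2b) = -20.4546.)

b = 6.23 N·s/m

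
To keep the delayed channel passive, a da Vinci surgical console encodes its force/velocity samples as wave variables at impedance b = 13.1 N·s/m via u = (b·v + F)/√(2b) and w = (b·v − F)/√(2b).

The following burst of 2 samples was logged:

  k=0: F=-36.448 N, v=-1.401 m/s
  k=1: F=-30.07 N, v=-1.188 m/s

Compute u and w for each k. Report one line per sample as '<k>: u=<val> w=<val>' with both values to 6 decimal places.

k=0: b·v=13.1×(-1.401)=-18.353100; √(2b)=5.118594; u=(-18.353100+(-36.448))/5.118594=-10.706281, w=(-18.353100−(-36.448))/5.118594=3.535131
k=1: b·v=13.1×(-1.188)=-15.562800; √(2b)=5.118594; u=(-15.562800+(-30.07))/5.118594=-8.915105, w=(-15.562800−(-30.07))/5.118594=2.834216

0: u=-10.706281 w=3.535131
1: u=-8.915105 w=2.834216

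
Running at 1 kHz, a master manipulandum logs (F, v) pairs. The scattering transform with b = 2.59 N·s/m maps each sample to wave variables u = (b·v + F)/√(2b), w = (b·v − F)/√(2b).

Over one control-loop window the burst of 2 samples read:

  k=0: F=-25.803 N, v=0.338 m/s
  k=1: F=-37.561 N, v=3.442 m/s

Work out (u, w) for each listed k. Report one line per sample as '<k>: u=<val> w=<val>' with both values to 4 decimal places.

0: u=-10.9525 w=11.7218
1: u=-12.5864 w=20.4203

k=0: b·v=2.59×0.338=0.8754; √(2b)=2.2760; u=(0.8754+(-25.803))/2.2760=-10.9525, w=(0.8754−(-25.803))/2.2760=11.7218
k=1: b·v=2.59×3.442=8.9148; √(2b)=2.2760; u=(8.9148+(-37.561))/2.2760=-12.5864, w=(8.9148−(-37.561))/2.2760=20.4203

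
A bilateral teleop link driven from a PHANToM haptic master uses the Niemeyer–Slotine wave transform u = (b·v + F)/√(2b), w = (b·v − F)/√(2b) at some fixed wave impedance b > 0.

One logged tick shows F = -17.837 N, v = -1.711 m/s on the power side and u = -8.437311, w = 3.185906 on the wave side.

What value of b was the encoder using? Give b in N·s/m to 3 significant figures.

b = 4.71 N·s/m

u + w = -5.251405;  u + w = √(2b)·v, so √(2b) = -5.251405/(-1.711) = 3.069202.
b = (√(2b))²/2 = 9.420002/2 = 4.710001.
(Check via u − w = 2F/√(2b): u − w = -11.623217, 2F/√(2b) = -11.623216.)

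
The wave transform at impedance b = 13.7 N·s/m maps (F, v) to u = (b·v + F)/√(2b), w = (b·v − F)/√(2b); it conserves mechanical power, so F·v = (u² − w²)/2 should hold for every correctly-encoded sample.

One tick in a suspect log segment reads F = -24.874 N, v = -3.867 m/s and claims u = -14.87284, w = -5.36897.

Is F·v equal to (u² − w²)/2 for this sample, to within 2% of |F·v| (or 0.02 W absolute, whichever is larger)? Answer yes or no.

yes

F·v = (-24.874)×(-3.867) = 96.1878 W.
(u² − w²)/2 = (221.2014 − 28.8258)/2 = 96.1878 W.
|Δ| = 0.0000;  2% of max(1, |F·v|) = 1.9238.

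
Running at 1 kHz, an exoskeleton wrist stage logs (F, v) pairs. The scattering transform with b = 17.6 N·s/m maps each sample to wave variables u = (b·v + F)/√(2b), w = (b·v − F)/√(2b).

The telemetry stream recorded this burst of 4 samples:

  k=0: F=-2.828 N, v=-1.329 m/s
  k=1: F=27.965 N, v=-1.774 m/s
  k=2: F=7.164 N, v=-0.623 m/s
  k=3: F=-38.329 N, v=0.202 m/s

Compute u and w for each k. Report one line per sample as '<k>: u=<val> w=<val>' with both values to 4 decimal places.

k=0: b·v=17.6×(-1.329)=-23.3904; √(2b)=5.9330; u=(-23.3904+(-2.828))/5.9330=-4.4191, w=(-23.3904−(-2.828))/5.9330=-3.4658
k=1: b·v=17.6×(-1.774)=-31.2224; √(2b)=5.9330; u=(-31.2224+27.965)/5.9330=-0.5490, w=(-31.2224−27.965)/5.9330=-9.9760
k=2: b·v=17.6×(-0.623)=-10.9648; √(2b)=5.9330; u=(-10.9648+7.164)/5.9330=-0.6406, w=(-10.9648−7.164)/5.9330=-3.0556
k=3: b·v=17.6×0.202=3.5552; √(2b)=5.9330; u=(3.5552+(-38.329))/5.9330=-5.8611, w=(3.5552−(-38.329))/5.9330=7.0596

0: u=-4.4191 w=-3.4658
1: u=-0.5490 w=-9.9760
2: u=-0.6406 w=-3.0556
3: u=-5.8611 w=7.0596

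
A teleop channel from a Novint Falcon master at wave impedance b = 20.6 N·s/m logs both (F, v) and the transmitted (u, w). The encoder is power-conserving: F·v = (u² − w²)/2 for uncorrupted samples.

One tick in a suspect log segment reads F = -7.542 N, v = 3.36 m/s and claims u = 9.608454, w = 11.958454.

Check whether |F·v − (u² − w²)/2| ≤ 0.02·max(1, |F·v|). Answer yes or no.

F·v = (-7.542)×3.36 = -25.341120 W.
(u² − w²)/2 = (92.322388 − 143.004622)/2 = -25.341117 W.
|Δ| = 0.000003;  2% of max(1, |F·v|) = 0.506822.

yes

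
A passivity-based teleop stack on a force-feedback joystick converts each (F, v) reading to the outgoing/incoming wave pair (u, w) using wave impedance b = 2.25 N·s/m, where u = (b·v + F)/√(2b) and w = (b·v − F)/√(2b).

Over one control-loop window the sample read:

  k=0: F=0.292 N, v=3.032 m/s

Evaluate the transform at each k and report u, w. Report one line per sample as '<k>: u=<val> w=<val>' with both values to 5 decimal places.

0: u=3.35357 w=3.07827

k=0: b·v=2.25×3.032=6.82200; √(2b)=2.12132; u=(6.82200+0.292)/2.12132=3.35357, w=(6.82200−0.292)/2.12132=3.07827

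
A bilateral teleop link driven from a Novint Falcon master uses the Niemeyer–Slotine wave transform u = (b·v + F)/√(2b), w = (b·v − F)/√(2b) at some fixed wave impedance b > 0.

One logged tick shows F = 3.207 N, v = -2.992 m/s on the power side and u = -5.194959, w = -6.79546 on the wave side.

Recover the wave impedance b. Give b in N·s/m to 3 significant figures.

b = 8.03 N·s/m

u + w = -11.990419;  u + w = √(2b)·v, so √(2b) = -11.990419/(-2.992) = 4.007493.
b = (√(2b))²/2 = 16.060000/2 = 8.030000.
(Check via u − w = 2F/√(2b): u − w = 1.600501, 2F/√(2b) = 1.600502.)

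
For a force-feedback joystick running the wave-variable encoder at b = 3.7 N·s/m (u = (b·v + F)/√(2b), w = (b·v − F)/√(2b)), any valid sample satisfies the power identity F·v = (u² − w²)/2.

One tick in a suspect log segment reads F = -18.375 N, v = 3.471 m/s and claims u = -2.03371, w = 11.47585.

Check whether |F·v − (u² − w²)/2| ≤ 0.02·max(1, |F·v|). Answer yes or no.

yes

F·v = (-18.375)×3.471 = -63.77963 W.
(u² − w²)/2 = (4.13598 − 131.69513)/2 = -63.77958 W.
|Δ| = 0.00005;  2% of max(1, |F·v|) = 1.27559.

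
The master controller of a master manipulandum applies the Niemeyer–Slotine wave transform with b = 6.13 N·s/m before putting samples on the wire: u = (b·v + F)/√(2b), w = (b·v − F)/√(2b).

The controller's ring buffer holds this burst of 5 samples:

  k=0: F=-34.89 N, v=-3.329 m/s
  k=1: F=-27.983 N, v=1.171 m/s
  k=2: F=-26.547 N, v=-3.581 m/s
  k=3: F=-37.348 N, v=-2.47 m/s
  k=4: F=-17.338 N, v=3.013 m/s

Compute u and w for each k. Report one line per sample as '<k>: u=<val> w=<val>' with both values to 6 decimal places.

k=0: b·v=6.13×(-3.329)=-20.406770; √(2b)=3.501428; u=(-20.406770+(-34.89))/3.501428=-15.792632, w=(-20.406770−(-34.89))/3.501428=4.136378
k=1: b·v=6.13×1.171=7.178230; √(2b)=3.501428; u=(7.178230+(-27.983))/3.501428=-5.941795, w=(7.178230−(-27.983))/3.501428=10.041968
k=2: b·v=6.13×(-3.581)=-21.951530; √(2b)=3.501428; u=(-21.951530+(-26.547))/3.501428=-13.851071, w=(-21.951530−(-26.547))/3.501428=1.312456
k=3: b·v=6.13×(-2.47)=-15.141100; √(2b)=3.501428; u=(-15.141100+(-37.348))/3.501428=-14.990768, w=(-15.141100−(-37.348))/3.501428=6.342240
k=4: b·v=6.13×3.013=18.469690; √(2b)=3.501428; u=(18.469690+(-17.338))/3.501428=0.323208, w=(18.469690−(-17.338))/3.501428=10.226595

0: u=-15.792632 w=4.136378
1: u=-5.941795 w=10.041968
2: u=-13.851071 w=1.312456
3: u=-14.990768 w=6.342240
4: u=0.323208 w=10.226595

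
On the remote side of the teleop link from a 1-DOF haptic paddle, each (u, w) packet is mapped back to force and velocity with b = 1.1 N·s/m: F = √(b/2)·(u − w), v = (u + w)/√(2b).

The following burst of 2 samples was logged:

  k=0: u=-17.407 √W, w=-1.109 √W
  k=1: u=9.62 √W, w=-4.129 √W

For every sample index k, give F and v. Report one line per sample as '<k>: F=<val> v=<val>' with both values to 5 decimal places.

k=0: u−w=-16.29800, u+w=-18.51600; √(b/2)=0.74162, √(2b)=1.48324; F=0.74162×(-16.298)=-12.08692, v=-18.51600/1.48324=-12.48348
k=1: u−w=13.74900, u+w=5.49100; √(b/2)=0.74162, √(2b)=1.48324; F=0.74162×13.749=10.19653, v=5.49100/1.48324=3.70203

0: F=-12.08692 v=-12.48348
1: F=10.19653 v=3.70203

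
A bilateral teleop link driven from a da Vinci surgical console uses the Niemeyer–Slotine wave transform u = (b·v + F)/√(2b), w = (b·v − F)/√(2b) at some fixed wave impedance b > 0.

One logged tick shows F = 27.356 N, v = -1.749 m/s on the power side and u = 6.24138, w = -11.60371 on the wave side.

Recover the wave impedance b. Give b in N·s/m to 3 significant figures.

b = 4.7 N·s/m

u + w = -5.3623;  u + w = √(2b)·v, so √(2b) = -5.3623/(-1.749) = 3.0659.
b = (√(2b))²/2 = 9.4000/2 = 4.7000.
(Check via u − w = 2F/√(2b): u − w = 17.8451, 2F/√(2b) = 17.8451.)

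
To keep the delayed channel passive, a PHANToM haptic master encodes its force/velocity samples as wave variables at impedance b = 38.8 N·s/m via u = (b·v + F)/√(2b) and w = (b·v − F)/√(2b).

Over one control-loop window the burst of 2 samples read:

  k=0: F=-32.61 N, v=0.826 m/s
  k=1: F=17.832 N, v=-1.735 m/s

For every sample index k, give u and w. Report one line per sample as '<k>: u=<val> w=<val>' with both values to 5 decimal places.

k=0: b·v=38.8×0.826=32.04880; √(2b)=8.80909; u=(32.04880+(-32.61))/8.80909=-0.06371, w=(32.04880−(-32.61))/8.80909=7.34001
k=1: b·v=38.8×(-1.735)=-67.31800; √(2b)=8.80909; u=(-67.31800+17.832)/8.80909=-5.61761, w=(-67.31800−17.832)/8.80909=-9.66616

0: u=-0.06371 w=7.34001
1: u=-5.61761 w=-9.66616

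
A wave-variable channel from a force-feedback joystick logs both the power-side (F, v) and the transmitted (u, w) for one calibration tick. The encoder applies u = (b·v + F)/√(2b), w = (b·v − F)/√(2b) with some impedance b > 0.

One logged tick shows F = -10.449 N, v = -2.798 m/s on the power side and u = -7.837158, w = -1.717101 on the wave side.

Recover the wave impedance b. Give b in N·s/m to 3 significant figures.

b = 5.83 N·s/m

u + w = -9.554259;  u + w = √(2b)·v, so √(2b) = -9.554259/(-2.798) = 3.414674.
b = (√(2b))²/2 = 11.660001/2 = 5.830001.
(Check via u − w = 2F/√(2b): u − w = -6.120057, 2F/√(2b) = -6.120056.)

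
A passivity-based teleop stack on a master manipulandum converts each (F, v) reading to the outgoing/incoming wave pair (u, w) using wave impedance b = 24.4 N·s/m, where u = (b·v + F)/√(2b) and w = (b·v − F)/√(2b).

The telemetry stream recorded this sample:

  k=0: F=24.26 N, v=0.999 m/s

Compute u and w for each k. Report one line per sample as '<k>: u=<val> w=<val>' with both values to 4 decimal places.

k=0: b·v=24.4×0.999=24.3756; √(2b)=6.9857; u=(24.3756+24.26)/6.9857=6.9622, w=(24.3756−24.26)/6.9857=0.0165

0: u=6.9622 w=0.0165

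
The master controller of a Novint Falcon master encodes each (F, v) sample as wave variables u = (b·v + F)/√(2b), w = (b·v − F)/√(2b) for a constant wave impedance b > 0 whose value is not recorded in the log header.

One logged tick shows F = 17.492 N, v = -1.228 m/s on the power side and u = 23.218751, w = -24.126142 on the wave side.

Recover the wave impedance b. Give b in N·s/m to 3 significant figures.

u + w = -0.907391;  u + w = √(2b)·v, so √(2b) = -0.907391/(-1.228) = 0.738918.
b = (√(2b))²/2 = 0.545999/2 = 0.273000.
(Check via u − w = 2F/√(2b): u − w = 47.344893, 2F/√(2b) = 47.344917.)

b = 0.273 N·s/m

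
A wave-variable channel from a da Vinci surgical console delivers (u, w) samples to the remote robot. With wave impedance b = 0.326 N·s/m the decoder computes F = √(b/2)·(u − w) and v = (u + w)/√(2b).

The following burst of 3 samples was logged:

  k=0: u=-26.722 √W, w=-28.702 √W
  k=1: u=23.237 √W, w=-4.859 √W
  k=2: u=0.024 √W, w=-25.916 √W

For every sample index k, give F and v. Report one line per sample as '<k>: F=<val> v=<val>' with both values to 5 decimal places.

0: F=0.79939 v=-68.63949
1: F=11.34327 v=22.76011
2: F=10.47282 v=-32.06578

k=0: u−w=1.98000, u+w=-55.42400; √(b/2)=0.40373, √(2b)=0.80747; F=0.40373×1.98=0.79939, v=-55.42400/0.80747=-68.63949
k=1: u−w=28.09600, u+w=18.37800; √(b/2)=0.40373, √(2b)=0.80747; F=0.40373×28.096=11.34327, v=18.37800/0.80747=22.76011
k=2: u−w=25.94000, u+w=-25.89200; √(b/2)=0.40373, √(2b)=0.80747; F=0.40373×25.94=10.47282, v=-25.89200/0.80747=-32.06578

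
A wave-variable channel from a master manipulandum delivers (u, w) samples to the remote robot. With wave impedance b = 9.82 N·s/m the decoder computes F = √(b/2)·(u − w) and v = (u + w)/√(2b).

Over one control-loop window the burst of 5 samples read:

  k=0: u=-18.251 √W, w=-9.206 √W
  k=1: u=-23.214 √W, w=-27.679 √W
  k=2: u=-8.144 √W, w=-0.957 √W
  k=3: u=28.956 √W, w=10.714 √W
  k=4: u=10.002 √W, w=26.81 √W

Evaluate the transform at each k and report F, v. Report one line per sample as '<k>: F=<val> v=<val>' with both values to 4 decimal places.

k=0: u−w=-9.0450, u+w=-27.4570; √(b/2)=2.2159, √(2b)=4.4317; F=2.2159×(-9.045)=-20.0424, v=-27.4570/4.4317=-6.1956
k=1: u−w=4.4650, u+w=-50.8930; √(b/2)=2.2159, √(2b)=4.4317; F=2.2159×4.465=9.8938, v=-50.8930/4.4317=-11.4838
k=2: u−w=-7.1870, u+w=-9.1010; √(b/2)=2.2159, √(2b)=4.4317; F=2.2159×(-7.187)=-15.9253, v=-9.1010/4.4317=-2.0536
k=3: u−w=18.2420, u+w=39.6700; √(b/2)=2.2159, √(2b)=4.4317; F=2.2159×18.242=40.4216, v=39.6700/4.4317=8.9514
k=4: u−w=-16.8080, u+w=36.8120; √(b/2)=2.2159, √(2b)=4.4317; F=2.2159×(-16.808)=-37.2440, v=36.8120/4.4317=8.3065

0: F=-20.0424 v=-6.1956
1: F=9.8938 v=-11.4838
2: F=-15.9253 v=-2.0536
3: F=40.4216 v=8.9514
4: F=-37.2440 v=8.3065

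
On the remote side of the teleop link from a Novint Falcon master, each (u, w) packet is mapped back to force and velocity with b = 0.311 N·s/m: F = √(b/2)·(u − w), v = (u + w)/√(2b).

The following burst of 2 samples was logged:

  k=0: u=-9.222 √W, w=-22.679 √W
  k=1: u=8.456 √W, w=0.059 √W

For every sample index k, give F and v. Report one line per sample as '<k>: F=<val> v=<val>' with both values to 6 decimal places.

0: F=5.306565 v=-40.449123
1: F=3.311230 v=10.796661

k=0: u−w=13.457000, u+w=-31.901000; √(b/2)=0.394335, √(2b)=0.788670; F=0.394335×13.457=5.306565, v=-31.901000/0.788670=-40.449123
k=1: u−w=8.397000, u+w=8.515000; √(b/2)=0.394335, √(2b)=0.788670; F=0.394335×8.397=3.311230, v=8.515000/0.788670=10.796661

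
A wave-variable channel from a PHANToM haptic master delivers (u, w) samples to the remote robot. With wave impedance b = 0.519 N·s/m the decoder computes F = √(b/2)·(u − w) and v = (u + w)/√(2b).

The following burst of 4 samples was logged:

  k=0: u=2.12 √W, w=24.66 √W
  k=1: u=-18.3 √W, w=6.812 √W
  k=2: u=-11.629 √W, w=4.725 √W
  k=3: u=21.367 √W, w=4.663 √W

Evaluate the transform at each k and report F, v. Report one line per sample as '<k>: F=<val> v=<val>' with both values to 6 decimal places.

0: F=-11.482134 v=26.285237
1: F=-12.792340 v=-11.275758
2: F=-8.330914 v=-6.776448
3: F=8.509208 v=25.549093

k=0: u−w=-22.540000, u+w=26.780000; √(b/2)=0.509411, √(2b)=1.018823; F=0.509411×(-22.54)=-11.482134, v=26.780000/1.018823=26.285237
k=1: u−w=-25.112000, u+w=-11.488000; √(b/2)=0.509411, √(2b)=1.018823; F=0.509411×(-25.112)=-12.792340, v=-11.488000/1.018823=-11.275758
k=2: u−w=-16.354000, u+w=-6.904000; √(b/2)=0.509411, √(2b)=1.018823; F=0.509411×(-16.354)=-8.330914, v=-6.904000/1.018823=-6.776448
k=3: u−w=16.704000, u+w=26.030000; √(b/2)=0.509411, √(2b)=1.018823; F=0.509411×16.704=8.509208, v=26.030000/1.018823=25.549093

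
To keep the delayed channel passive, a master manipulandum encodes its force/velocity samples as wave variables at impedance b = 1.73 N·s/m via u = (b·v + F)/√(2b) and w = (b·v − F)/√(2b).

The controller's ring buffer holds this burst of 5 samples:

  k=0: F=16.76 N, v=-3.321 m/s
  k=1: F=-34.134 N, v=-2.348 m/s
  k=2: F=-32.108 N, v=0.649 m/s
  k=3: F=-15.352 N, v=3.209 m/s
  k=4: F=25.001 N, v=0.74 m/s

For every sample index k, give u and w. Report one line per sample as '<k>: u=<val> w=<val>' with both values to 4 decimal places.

0: u=5.9215 w=-12.0989
1: u=-20.5343 w=16.1668
2: u=-16.6578 w=17.8650
3: u=-5.2687 w=11.2378
4: u=14.1289 w=-12.7524

k=0: b·v=1.73×(-3.321)=-5.7453; √(2b)=1.8601; u=(-5.7453+16.76)/1.8601=5.9215, w=(-5.7453−16.76)/1.8601=-12.0989
k=1: b·v=1.73×(-2.348)=-4.0620; √(2b)=1.8601; u=(-4.0620+(-34.134))/1.8601=-20.5343, w=(-4.0620−(-34.134))/1.8601=16.1668
k=2: b·v=1.73×0.649=1.1228; √(2b)=1.8601; u=(1.1228+(-32.108))/1.8601=-16.6578, w=(1.1228−(-32.108))/1.8601=17.8650
k=3: b·v=1.73×3.209=5.5516; √(2b)=1.8601; u=(5.5516+(-15.352))/1.8601=-5.2687, w=(5.5516−(-15.352))/1.8601=11.2378
k=4: b·v=1.73×0.74=1.2802; √(2b)=1.8601; u=(1.2802+25.001)/1.8601=14.1289, w=(1.2802−25.001)/1.8601=-12.7524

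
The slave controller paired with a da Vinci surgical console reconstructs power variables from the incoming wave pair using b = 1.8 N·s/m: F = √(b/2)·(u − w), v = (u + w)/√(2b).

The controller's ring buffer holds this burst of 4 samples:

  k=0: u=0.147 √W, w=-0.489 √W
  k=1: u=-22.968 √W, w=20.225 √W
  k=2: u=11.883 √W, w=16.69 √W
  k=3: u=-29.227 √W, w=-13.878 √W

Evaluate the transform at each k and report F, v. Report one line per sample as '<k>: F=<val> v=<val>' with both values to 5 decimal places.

0: F=0.60336 v=-0.18025
1: F=-40.97648 v=-1.44569
2: F=-4.56032 v=15.05929
3: F=-14.56134 v=-22.71833

k=0: u−w=0.63600, u+w=-0.34200; √(b/2)=0.94868, √(2b)=1.89737; F=0.94868×0.636=0.60336, v=-0.34200/1.89737=-0.18025
k=1: u−w=-43.19300, u+w=-2.74300; √(b/2)=0.94868, √(2b)=1.89737; F=0.94868×(-43.193)=-40.97648, v=-2.74300/1.89737=-1.44569
k=2: u−w=-4.80700, u+w=28.57300; √(b/2)=0.94868, √(2b)=1.89737; F=0.94868×(-4.807)=-4.56032, v=28.57300/1.89737=15.05929
k=3: u−w=-15.34900, u+w=-43.10500; √(b/2)=0.94868, √(2b)=1.89737; F=0.94868×(-15.349)=-14.56134, v=-43.10500/1.89737=-22.71833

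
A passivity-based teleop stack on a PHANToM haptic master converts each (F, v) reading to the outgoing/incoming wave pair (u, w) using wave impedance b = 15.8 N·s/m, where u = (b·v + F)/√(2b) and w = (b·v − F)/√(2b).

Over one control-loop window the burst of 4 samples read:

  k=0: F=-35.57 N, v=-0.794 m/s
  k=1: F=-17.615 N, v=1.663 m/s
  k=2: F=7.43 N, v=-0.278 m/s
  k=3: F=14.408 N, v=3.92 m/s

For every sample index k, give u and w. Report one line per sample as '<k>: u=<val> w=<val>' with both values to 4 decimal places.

0: u=-8.5593 w=4.0959
1: u=1.5406 w=7.8078
2: u=0.5404 w=-2.1031
3: u=13.5810 w=8.4549

k=0: b·v=15.8×(-0.794)=-12.5452; √(2b)=5.6214; u=(-12.5452+(-35.57))/5.6214=-8.5593, w=(-12.5452−(-35.57))/5.6214=4.0959
k=1: b·v=15.8×1.663=26.2754; √(2b)=5.6214; u=(26.2754+(-17.615))/5.6214=1.5406, w=(26.2754−(-17.615))/5.6214=7.8078
k=2: b·v=15.8×(-0.278)=-4.3924; √(2b)=5.6214; u=(-4.3924+7.43)/5.6214=0.5404, w=(-4.3924−7.43)/5.6214=-2.1031
k=3: b·v=15.8×3.92=61.9360; √(2b)=5.6214; u=(61.9360+14.408)/5.6214=13.5810, w=(61.9360−14.408)/5.6214=8.4549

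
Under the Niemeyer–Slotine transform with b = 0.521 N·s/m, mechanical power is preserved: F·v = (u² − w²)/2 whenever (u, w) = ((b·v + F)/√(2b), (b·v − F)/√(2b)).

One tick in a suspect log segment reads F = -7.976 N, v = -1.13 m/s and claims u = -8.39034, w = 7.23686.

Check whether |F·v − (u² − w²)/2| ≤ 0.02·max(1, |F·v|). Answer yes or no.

yes

F·v = (-7.976)×(-1.13) = 9.0129 W.
(u² − w²)/2 = (70.3978 − 52.3721)/2 = 9.0128 W.
|Δ| = 0.0000;  2% of max(1, |F·v|) = 0.1803.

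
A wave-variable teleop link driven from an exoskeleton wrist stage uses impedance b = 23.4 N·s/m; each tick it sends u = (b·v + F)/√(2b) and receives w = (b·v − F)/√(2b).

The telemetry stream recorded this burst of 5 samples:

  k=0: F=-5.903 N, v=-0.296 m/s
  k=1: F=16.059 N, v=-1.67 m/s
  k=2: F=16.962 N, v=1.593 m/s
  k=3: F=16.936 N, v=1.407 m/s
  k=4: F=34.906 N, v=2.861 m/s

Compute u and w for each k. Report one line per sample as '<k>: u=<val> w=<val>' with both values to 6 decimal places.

k=0: b·v=23.4×(-0.296)=-6.926400; √(2b)=6.841053; u=(-6.926400+(-5.903))/6.841053=-1.875355, w=(-6.926400−(-5.903))/6.841053=-0.149597
k=1: b·v=23.4×(-1.67)=-39.078000; √(2b)=6.841053; u=(-39.078000+16.059)/6.841053=-3.364833, w=(-39.078000−16.059)/6.841053=-8.059725
k=2: b·v=23.4×1.593=37.276200; √(2b)=6.841053; u=(37.276200+16.962)/6.841053=7.928341, w=(37.276200−16.962)/6.841053=2.969455
k=3: b·v=23.4×1.407=32.923800; √(2b)=6.841053; u=(32.923800+16.936)/6.841053=7.288323, w=(32.923800−16.936)/6.841053=2.337038
k=4: b·v=23.4×2.861=66.947400; √(2b)=6.841053; u=(66.947400+34.906)/6.841053=14.888557, w=(66.947400−34.906)/6.841053=4.683694

0: u=-1.875355 w=-0.149597
1: u=-3.364833 w=-8.059725
2: u=7.928341 w=2.969455
3: u=7.288323 w=2.337038
4: u=14.888557 w=4.683694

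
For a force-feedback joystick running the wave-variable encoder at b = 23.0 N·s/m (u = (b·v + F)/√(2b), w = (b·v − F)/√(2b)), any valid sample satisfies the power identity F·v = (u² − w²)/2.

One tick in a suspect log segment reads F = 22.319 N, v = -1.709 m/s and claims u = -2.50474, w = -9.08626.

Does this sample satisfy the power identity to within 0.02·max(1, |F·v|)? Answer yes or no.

yes

F·v = 22.319×(-1.709) = -38.14317 W.
(u² − w²)/2 = (6.27372 − 82.56012)/2 = -38.14320 W.
|Δ| = 0.00003;  2% of max(1, |F·v|) = 0.76286.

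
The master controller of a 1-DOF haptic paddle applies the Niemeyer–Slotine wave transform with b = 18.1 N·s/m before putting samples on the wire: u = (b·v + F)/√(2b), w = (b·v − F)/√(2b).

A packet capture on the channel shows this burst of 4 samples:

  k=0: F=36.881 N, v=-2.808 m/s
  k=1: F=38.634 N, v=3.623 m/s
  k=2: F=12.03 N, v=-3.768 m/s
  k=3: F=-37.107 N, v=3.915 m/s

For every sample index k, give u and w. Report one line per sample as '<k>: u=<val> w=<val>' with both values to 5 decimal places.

0: u=-2.31754 w=-14.57720
1: u=17.32034 w=4.47796
2: u=-9.33590 w=-13.33481
3: u=5.61019 w=17.94497

k=0: b·v=18.1×(-2.808)=-50.82480; √(2b)=6.01664; u=(-50.82480+36.881)/6.01664=-2.31754, w=(-50.82480−36.881)/6.01664=-14.57720
k=1: b·v=18.1×3.623=65.57630; √(2b)=6.01664; u=(65.57630+38.634)/6.01664=17.32034, w=(65.57630−38.634)/6.01664=4.47796
k=2: b·v=18.1×(-3.768)=-68.20080; √(2b)=6.01664; u=(-68.20080+12.03)/6.01664=-9.33590, w=(-68.20080−12.03)/6.01664=-13.33481
k=3: b·v=18.1×3.915=70.86150; √(2b)=6.01664; u=(70.86150+(-37.107))/6.01664=5.61019, w=(70.86150−(-37.107))/6.01664=17.94497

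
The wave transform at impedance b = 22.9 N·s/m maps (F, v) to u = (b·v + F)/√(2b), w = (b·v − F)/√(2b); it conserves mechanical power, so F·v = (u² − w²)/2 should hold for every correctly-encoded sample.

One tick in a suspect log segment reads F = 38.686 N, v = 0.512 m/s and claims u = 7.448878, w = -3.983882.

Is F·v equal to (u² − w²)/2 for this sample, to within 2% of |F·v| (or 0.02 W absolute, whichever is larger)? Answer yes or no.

F·v = 38.686×0.512 = 19.807232 W.
(u² − w²)/2 = (55.485783 − 15.871316)/2 = 19.807234 W.
|Δ| = 0.000002;  2% of max(1, |F·v|) = 0.396145.

yes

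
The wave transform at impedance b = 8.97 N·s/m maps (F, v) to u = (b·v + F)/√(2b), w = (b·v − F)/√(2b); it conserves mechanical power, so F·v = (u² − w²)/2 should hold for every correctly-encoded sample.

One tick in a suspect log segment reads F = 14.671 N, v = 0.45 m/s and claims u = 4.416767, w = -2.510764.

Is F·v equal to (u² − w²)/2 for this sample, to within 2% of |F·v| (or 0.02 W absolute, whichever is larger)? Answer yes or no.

F·v = 14.671×0.45 = 6.601950 W.
(u² − w²)/2 = (19.507831 − 6.303936)/2 = 6.601947 W.
|Δ| = 0.000003;  2% of max(1, |F·v|) = 0.132039.

yes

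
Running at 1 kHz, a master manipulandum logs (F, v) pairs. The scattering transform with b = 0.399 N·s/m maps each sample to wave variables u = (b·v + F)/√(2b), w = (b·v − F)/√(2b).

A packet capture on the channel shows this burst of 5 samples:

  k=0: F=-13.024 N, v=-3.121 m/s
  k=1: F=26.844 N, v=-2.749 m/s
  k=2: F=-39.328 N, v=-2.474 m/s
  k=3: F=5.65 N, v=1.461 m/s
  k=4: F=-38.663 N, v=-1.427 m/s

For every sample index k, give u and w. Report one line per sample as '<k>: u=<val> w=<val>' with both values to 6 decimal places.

0: u=-15.973518 w=13.185503
1: u=28.822238 w=-31.277943
2: u=-45.130129 w=42.920084
3: u=6.977365 w=-5.672241
4: u=-43.918058 w=42.643307

k=0: b·v=0.399×(-3.121)=-1.245279; √(2b)=0.893308; u=(-1.245279+(-13.024))/0.893308=-15.973518, w=(-1.245279−(-13.024))/0.893308=13.185503
k=1: b·v=0.399×(-2.749)=-1.096851; √(2b)=0.893308; u=(-1.096851+26.844)/0.893308=28.822238, w=(-1.096851−26.844)/0.893308=-31.277943
k=2: b·v=0.399×(-2.474)=-0.987126; √(2b)=0.893308; u=(-0.987126+(-39.328))/0.893308=-45.130129, w=(-0.987126−(-39.328))/0.893308=42.920084
k=3: b·v=0.399×1.461=0.582939; √(2b)=0.893308; u=(0.582939+5.65)/0.893308=6.977365, w=(0.582939−5.65)/0.893308=-5.672241
k=4: b·v=0.399×(-1.427)=-0.569373; √(2b)=0.893308; u=(-0.569373+(-38.663))/0.893308=-43.918058, w=(-0.569373−(-38.663))/0.893308=42.643307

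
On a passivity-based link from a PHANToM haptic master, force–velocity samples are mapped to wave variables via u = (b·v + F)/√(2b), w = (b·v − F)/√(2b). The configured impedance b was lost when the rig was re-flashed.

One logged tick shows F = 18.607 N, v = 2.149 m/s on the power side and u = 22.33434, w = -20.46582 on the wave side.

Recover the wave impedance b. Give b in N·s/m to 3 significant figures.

b = 0.378 N·s/m

u + w = 1.8685;  u + w = √(2b)·v, so √(2b) = 1.8685/2.149 = 0.8695.
b = (√(2b))²/2 = 0.7560/2 = 0.3780.
(Check via u − w = 2F/√(2b): u − w = 42.8002, 2F/√(2b) = 42.8001.)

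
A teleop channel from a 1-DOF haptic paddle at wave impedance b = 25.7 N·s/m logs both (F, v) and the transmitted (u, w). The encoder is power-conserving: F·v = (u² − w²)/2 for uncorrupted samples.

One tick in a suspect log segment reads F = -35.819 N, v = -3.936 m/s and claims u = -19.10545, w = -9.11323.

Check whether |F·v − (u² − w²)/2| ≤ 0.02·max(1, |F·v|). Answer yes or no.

F·v = (-35.819)×(-3.936) = 140.9836 W.
(u² − w²)/2 = (365.0182 − 83.0510)/2 = 140.9836 W.
|Δ| = 0.0000;  2% of max(1, |F·v|) = 2.8197.

yes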